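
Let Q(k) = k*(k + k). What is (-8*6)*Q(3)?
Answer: -864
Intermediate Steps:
Q(k) = 2*k² (Q(k) = k*(2*k) = 2*k²)
(-8*6)*Q(3) = (-8*6)*(2*3²) = -96*9 = -48*18 = -864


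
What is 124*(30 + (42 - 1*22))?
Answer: 6200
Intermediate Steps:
124*(30 + (42 - 1*22)) = 124*(30 + (42 - 22)) = 124*(30 + 20) = 124*50 = 6200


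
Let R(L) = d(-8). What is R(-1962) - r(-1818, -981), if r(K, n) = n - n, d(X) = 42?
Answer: 42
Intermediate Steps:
R(L) = 42
r(K, n) = 0
R(-1962) - r(-1818, -981) = 42 - 1*0 = 42 + 0 = 42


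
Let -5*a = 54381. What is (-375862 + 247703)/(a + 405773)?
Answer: -640795/1974484 ≈ -0.32454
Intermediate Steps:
a = -54381/5 (a = -1/5*54381 = -54381/5 ≈ -10876.)
(-375862 + 247703)/(a + 405773) = (-375862 + 247703)/(-54381/5 + 405773) = -128159/1974484/5 = -128159*5/1974484 = -640795/1974484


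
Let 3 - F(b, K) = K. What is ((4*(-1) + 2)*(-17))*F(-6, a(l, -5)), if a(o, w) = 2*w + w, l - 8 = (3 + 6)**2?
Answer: 612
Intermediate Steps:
l = 89 (l = 8 + (3 + 6)**2 = 8 + 9**2 = 8 + 81 = 89)
a(o, w) = 3*w
F(b, K) = 3 - K
((4*(-1) + 2)*(-17))*F(-6, a(l, -5)) = ((4*(-1) + 2)*(-17))*(3 - 3*(-5)) = ((-4 + 2)*(-17))*(3 - 1*(-15)) = (-2*(-17))*(3 + 15) = 34*18 = 612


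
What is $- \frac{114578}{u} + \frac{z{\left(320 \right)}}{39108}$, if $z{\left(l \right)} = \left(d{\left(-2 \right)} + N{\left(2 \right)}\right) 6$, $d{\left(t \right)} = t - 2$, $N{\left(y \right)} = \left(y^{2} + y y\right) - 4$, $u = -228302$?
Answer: $\frac{57289}{114151} \approx 0.50187$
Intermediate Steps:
$N{\left(y \right)} = -4 + 2 y^{2}$ ($N{\left(y \right)} = \left(y^{2} + y^{2}\right) - 4 = 2 y^{2} - 4 = -4 + 2 y^{2}$)
$d{\left(t \right)} = -2 + t$
$z{\left(l \right)} = 0$ ($z{\left(l \right)} = \left(\left(-2 - 2\right) - \left(4 - 2 \cdot 2^{2}\right)\right) 6 = \left(-4 + \left(-4 + 2 \cdot 4\right)\right) 6 = \left(-4 + \left(-4 + 8\right)\right) 6 = \left(-4 + 4\right) 6 = 0 \cdot 6 = 0$)
$- \frac{114578}{u} + \frac{z{\left(320 \right)}}{39108} = - \frac{114578}{-228302} + \frac{0}{39108} = \left(-114578\right) \left(- \frac{1}{228302}\right) + 0 \cdot \frac{1}{39108} = \frac{57289}{114151} + 0 = \frac{57289}{114151}$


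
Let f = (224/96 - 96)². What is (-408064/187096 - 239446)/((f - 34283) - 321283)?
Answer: 50399771490/72993937471 ≈ 0.69046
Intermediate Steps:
f = 78961/9 (f = (224*(1/96) - 96)² = (7/3 - 96)² = (-281/3)² = 78961/9 ≈ 8773.4)
(-408064/187096 - 239446)/((f - 34283) - 321283) = (-408064/187096 - 239446)/((78961/9 - 34283) - 321283) = (-408064*1/187096 - 239446)/(-229586/9 - 321283) = (-51008/23387 - 239446)/(-3121133/9) = -5599974610/23387*(-9/3121133) = 50399771490/72993937471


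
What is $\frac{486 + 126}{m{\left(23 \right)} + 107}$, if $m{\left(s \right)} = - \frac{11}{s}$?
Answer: $\frac{7038}{1225} \approx 5.7453$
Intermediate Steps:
$\frac{486 + 126}{m{\left(23 \right)} + 107} = \frac{486 + 126}{- \frac{11}{23} + 107} = \frac{612}{\left(-11\right) \frac{1}{23} + 107} = \frac{612}{- \frac{11}{23} + 107} = \frac{612}{\frac{2450}{23}} = 612 \cdot \frac{23}{2450} = \frac{7038}{1225}$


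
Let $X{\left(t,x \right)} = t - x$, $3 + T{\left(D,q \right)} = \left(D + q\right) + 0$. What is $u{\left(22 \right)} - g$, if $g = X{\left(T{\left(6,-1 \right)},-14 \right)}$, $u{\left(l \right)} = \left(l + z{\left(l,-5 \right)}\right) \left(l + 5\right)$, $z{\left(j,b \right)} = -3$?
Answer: $497$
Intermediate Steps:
$T{\left(D,q \right)} = -3 + D + q$ ($T{\left(D,q \right)} = -3 + \left(\left(D + q\right) + 0\right) = -3 + \left(D + q\right) = -3 + D + q$)
$u{\left(l \right)} = \left(-3 + l\right) \left(5 + l\right)$ ($u{\left(l \right)} = \left(l - 3\right) \left(l + 5\right) = \left(-3 + l\right) \left(5 + l\right)$)
$g = 16$ ($g = \left(-3 + 6 - 1\right) - -14 = 2 + 14 = 16$)
$u{\left(22 \right)} - g = \left(-15 + 22^{2} + 2 \cdot 22\right) - 16 = \left(-15 + 484 + 44\right) - 16 = 513 - 16 = 497$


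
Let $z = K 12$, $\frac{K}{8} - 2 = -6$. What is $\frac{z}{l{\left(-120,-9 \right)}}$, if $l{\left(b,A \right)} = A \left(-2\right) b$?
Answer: $\frac{8}{45} \approx 0.17778$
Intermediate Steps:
$l{\left(b,A \right)} = - 2 A b$
$K = -32$ ($K = 16 + 8 \left(-6\right) = 16 - 48 = -32$)
$z = -384$ ($z = \left(-32\right) 12 = -384$)
$\frac{z}{l{\left(-120,-9 \right)}} = - \frac{384}{\left(-2\right) \left(-9\right) \left(-120\right)} = - \frac{384}{-2160} = \left(-384\right) \left(- \frac{1}{2160}\right) = \frac{8}{45}$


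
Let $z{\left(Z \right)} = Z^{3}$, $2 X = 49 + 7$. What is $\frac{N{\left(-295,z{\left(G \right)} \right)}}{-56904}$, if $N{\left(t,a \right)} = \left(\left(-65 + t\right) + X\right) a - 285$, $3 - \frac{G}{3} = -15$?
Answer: $\frac{17426111}{18968} \approx 918.71$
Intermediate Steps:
$G = 54$ ($G = 9 - -45 = 9 + 45 = 54$)
$X = 28$ ($X = \frac{49 + 7}{2} = \frac{1}{2} \cdot 56 = 28$)
$N{\left(t,a \right)} = -285 + a \left(-37 + t\right)$ ($N{\left(t,a \right)} = \left(\left(-65 + t\right) + 28\right) a - 285 = \left(-37 + t\right) a - 285 = a \left(-37 + t\right) - 285 = -285 + a \left(-37 + t\right)$)
$\frac{N{\left(-295,z{\left(G \right)} \right)}}{-56904} = \frac{-285 - 37 \cdot 54^{3} + 54^{3} \left(-295\right)}{-56904} = \left(-285 - 5826168 + 157464 \left(-295\right)\right) \left(- \frac{1}{56904}\right) = \left(-285 - 5826168 - 46451880\right) \left(- \frac{1}{56904}\right) = \left(-52278333\right) \left(- \frac{1}{56904}\right) = \frac{17426111}{18968}$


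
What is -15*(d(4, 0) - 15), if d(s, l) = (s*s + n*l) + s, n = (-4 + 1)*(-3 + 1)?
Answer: -75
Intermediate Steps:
n = 6 (n = -3*(-2) = 6)
d(s, l) = s + s² + 6*l (d(s, l) = (s*s + 6*l) + s = (s² + 6*l) + s = s + s² + 6*l)
-15*(d(4, 0) - 15) = -15*((4 + 4² + 6*0) - 15) = -15*((4 + 16 + 0) - 15) = -15*(20 - 15) = -15*5 = -75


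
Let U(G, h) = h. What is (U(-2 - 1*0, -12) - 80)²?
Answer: 8464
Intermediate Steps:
(U(-2 - 1*0, -12) - 80)² = (-12 - 80)² = (-92)² = 8464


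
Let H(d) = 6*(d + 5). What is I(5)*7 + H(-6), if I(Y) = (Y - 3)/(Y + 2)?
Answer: -4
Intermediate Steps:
H(d) = 30 + 6*d (H(d) = 6*(5 + d) = 30 + 6*d)
I(Y) = (-3 + Y)/(2 + Y)
I(5)*7 + H(-6) = ((-3 + 5)/(2 + 5))*7 + (30 + 6*(-6)) = (2/7)*7 + (30 - 36) = ((⅐)*2)*7 - 6 = (2/7)*7 - 6 = 2 - 6 = -4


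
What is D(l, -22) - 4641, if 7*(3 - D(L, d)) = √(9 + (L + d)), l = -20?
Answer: -4638 - I*√33/7 ≈ -4638.0 - 0.82065*I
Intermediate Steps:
D(L, d) = 3 - √(9 + L + d)/7 (D(L, d) = 3 - √(9 + (L + d))/7 = 3 - √(9 + L + d)/7)
D(l, -22) - 4641 = (3 - √(9 - 20 - 22)/7) - 4641 = (3 - I*√33/7) - 4641 = -4638 - I*√33/7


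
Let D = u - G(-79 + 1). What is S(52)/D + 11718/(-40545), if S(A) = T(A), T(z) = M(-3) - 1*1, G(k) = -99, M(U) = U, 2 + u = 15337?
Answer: -10056544/34765085 ≈ -0.28927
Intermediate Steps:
u = 15335 (u = -2 + 15337 = 15335)
T(z) = -4 (T(z) = -3 - 1*1 = -3 - 1 = -4)
S(A) = -4
D = 15434 (D = 15335 - 1*(-99) = 15335 + 99 = 15434)
S(52)/D + 11718/(-40545) = -4/15434 + 11718/(-40545) = -4*1/15434 + 11718*(-1/40545) = -2/7717 - 1302/4505 = -10056544/34765085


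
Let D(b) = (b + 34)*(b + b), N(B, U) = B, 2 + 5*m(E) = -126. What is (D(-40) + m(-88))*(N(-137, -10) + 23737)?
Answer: 10723840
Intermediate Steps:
m(E) = -128/5 (m(E) = -⅖ + (⅕)*(-126) = -⅖ - 126/5 = -128/5)
D(b) = 2*b*(34 + b) (D(b) = (34 + b)*(2*b) = 2*b*(34 + b))
(D(-40) + m(-88))*(N(-137, -10) + 23737) = (2*(-40)*(34 - 40) - 128/5)*(-137 + 23737) = (2*(-40)*(-6) - 128/5)*23600 = (480 - 128/5)*23600 = (2272/5)*23600 = 10723840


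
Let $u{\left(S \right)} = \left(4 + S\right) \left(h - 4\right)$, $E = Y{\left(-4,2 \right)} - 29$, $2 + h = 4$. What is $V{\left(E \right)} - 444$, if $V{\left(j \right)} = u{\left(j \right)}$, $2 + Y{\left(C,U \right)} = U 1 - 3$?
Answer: $-388$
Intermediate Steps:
$h = 2$ ($h = -2 + 4 = 2$)
$Y{\left(C,U \right)} = -5 + U$ ($Y{\left(C,U \right)} = -2 + \left(U 1 - 3\right) = -2 + \left(U - 3\right) = -2 + \left(-3 + U\right) = -5 + U$)
$E = -32$ ($E = \left(-5 + 2\right) - 29 = -3 - 29 = -32$)
$u{\left(S \right)} = -8 - 2 S$ ($u{\left(S \right)} = \left(4 + S\right) \left(2 - 4\right) = \left(4 + S\right) \left(-2\right) = -8 - 2 S$)
$V{\left(j \right)} = -8 - 2 j$
$V{\left(E \right)} - 444 = \left(-8 - -64\right) - 444 = \left(-8 + 64\right) - 444 = 56 - 444 = -388$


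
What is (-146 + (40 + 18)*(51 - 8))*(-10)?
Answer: -23480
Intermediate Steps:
(-146 + (40 + 18)*(51 - 8))*(-10) = (-146 + 58*43)*(-10) = (-146 + 2494)*(-10) = 2348*(-10) = -23480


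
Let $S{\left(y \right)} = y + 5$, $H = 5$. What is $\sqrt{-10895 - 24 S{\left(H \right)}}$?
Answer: $i \sqrt{11135} \approx 105.52 i$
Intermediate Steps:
$S{\left(y \right)} = 5 + y$
$\sqrt{-10895 - 24 S{\left(H \right)}} = \sqrt{-10895 - 24 \left(5 + 5\right)} = \sqrt{-10895 - 240} = \sqrt{-11135} = i \sqrt{11135}$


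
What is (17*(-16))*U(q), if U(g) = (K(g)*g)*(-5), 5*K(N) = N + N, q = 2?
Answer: 2176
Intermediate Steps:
K(N) = 2*N/5 (K(N) = (N + N)/5 = (2*N)/5 = 2*N/5)
U(g) = -2*g² (U(g) = ((2*g/5)*g)*(-5) = (2*g²/5)*(-5) = -2*g²)
(17*(-16))*U(q) = (17*(-16))*(-2*2²) = -(-544)*4 = -272*(-8) = 2176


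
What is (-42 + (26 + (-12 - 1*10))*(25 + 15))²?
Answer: 13924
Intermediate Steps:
(-42 + (26 + (-12 - 1*10))*(25 + 15))² = (-42 + (26 + (-12 - 10))*40)² = (-42 + (26 - 22)*40)² = (-42 + 4*40)² = (-42 + 160)² = 118² = 13924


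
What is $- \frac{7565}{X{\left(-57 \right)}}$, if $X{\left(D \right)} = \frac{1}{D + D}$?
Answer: $862410$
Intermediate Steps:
$X{\left(D \right)} = \frac{1}{2 D}$
$- \frac{7565}{X{\left(-57 \right)}} = - \frac{7565}{\frac{1}{2} \frac{1}{-57}} = - \frac{7565}{\frac{1}{2} \left(- \frac{1}{57}\right)} = - \frac{7565}{- \frac{1}{114}} = \left(-7565\right) \left(-114\right) = 862410$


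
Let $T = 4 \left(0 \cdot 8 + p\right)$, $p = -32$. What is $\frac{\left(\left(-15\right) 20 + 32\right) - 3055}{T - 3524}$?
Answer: $\frac{3323}{3652} \approx 0.90991$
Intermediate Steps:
$T = -128$ ($T = 4 \left(0 \cdot 8 - 32\right) = 4 \left(0 - 32\right) = 4 \left(-32\right) = -128$)
$\frac{\left(\left(-15\right) 20 + 32\right) - 3055}{T - 3524} = \frac{\left(\left(-15\right) 20 + 32\right) - 3055}{-128 - 3524} = \frac{\left(-300 + 32\right) - 3055}{-3652} = \left(-268 - 3055\right) \left(- \frac{1}{3652}\right) = \left(-3323\right) \left(- \frac{1}{3652}\right) = \frac{3323}{3652}$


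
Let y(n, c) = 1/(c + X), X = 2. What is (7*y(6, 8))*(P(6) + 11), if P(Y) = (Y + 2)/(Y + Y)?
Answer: 49/6 ≈ 8.1667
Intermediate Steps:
P(Y) = (2 + Y)/(2*Y) (P(Y) = (2 + Y)/((2*Y)) = (2 + Y)*(1/(2*Y)) = (2 + Y)/(2*Y))
y(n, c) = 1/(2 + c) (y(n, c) = 1/(c + 2) = 1/(2 + c))
(7*y(6, 8))*(P(6) + 11) = (7/(2 + 8))*((1/2)*(2 + 6)/6 + 11) = (7/10)*((1/2)*(1/6)*8 + 11) = (7*(1/10))*(2/3 + 11) = (7/10)*(35/3) = 49/6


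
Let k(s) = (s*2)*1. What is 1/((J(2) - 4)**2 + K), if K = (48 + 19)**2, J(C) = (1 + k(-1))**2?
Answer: 1/4498 ≈ 0.00022232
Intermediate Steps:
k(s) = 2*s (k(s) = (2*s)*1 = 2*s)
J(C) = 1 (J(C) = (1 + 2*(-1))**2 = (1 - 2)**2 = (-1)**2 = 1)
K = 4489 (K = 67**2 = 4489)
1/((J(2) - 4)**2 + K) = 1/((1 - 4)**2 + 4489) = 1/((-3)**2 + 4489) = 1/(9 + 4489) = 1/4498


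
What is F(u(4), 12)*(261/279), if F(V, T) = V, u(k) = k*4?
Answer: 464/31 ≈ 14.968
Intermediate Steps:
u(k) = 4*k
F(u(4), 12)*(261/279) = (4*4)*(261/279) = 16*(261*(1/279)) = 16*(29/31) = 464/31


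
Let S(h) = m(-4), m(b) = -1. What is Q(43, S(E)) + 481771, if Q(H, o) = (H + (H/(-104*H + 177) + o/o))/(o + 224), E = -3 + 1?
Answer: 461433226172/957785 ≈ 4.8177e+5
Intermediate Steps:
E = -2
S(h) = -1
Q(H, o) = (1 + H + H/(177 - 104*H))/(224 + o) (Q(H, o) = (H + (H/(177 - 104*H) + 1))/(224 + o) = (H + (1 + H/(177 - 104*H)))/(224 + o) = (1 + H + H/(177 - 104*H))/(224 + o))
Q(43, S(E)) + 481771 = (-177 - 74*43 + 104*43²)/(-39648 - 177*(-1) + 23296*43 + 104*43*(-1)) + 481771 = (-177 - 3182 + 104*1849)/(-39648 + 177 + 1001728 - 4472) + 481771 = (-177 - 3182 + 192296)/957785 + 481771 = (1/957785)*188937 + 481771 = 188937/957785 + 481771 = 461433226172/957785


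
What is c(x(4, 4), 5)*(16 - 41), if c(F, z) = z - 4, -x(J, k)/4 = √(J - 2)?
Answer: -25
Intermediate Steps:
x(J, k) = -4*√(-2 + J) (x(J, k) = -4*√(J - 2) = -4*√(-2 + J))
c(F, z) = -4 + z
c(x(4, 4), 5)*(16 - 41) = (-4 + 5)*(16 - 41) = 1*(-25) = -25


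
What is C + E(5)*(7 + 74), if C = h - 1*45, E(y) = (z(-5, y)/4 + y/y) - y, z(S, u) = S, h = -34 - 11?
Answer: -2061/4 ≈ -515.25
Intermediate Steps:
h = -45
E(y) = -1/4 - y (E(y) = (-5/4 + y/y) - y = (-5*1/4 + 1) - y = (-5/4 + 1) - y = -1/4 - y)
C = -90 (C = -45 - 1*45 = -45 - 45 = -90)
C + E(5)*(7 + 74) = -90 + (-1/4 - 1*5)*(7 + 74) = -90 + (-1/4 - 5)*81 = -90 - 21/4*81 = -90 - 1701/4 = -2061/4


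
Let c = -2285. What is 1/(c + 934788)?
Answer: 1/932503 ≈ 1.0724e-6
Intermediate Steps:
1/(c + 934788) = 1/(-2285 + 934788) = 1/932503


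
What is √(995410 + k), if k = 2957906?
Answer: 2*√988329 ≈ 1988.3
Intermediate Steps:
√(995410 + k) = √(995410 + 2957906) = √3953316 = 2*√988329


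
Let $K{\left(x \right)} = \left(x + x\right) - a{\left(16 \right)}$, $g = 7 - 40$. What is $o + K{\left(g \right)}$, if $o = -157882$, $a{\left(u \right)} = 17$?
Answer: $-157965$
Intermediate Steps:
$g = -33$ ($g = 7 - 40 = -33$)
$K{\left(x \right)} = -17 + 2 x$ ($K{\left(x \right)} = \left(x + x\right) - 17 = 2 x - 17 = -17 + 2 x$)
$o + K{\left(g \right)} = -157882 + \left(-17 + 2 \left(-33\right)\right) = -157882 - 83 = -157965$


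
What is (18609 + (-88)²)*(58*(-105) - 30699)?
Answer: -969500517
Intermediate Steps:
(18609 + (-88)²)*(58*(-105) - 30699) = (18609 + 7744)*(-6090 - 30699) = 26353*(-36789) = -969500517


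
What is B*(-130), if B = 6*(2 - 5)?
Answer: 2340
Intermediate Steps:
B = -18 (B = 6*(-3) = -18)
B*(-130) = -18*(-130) = 2340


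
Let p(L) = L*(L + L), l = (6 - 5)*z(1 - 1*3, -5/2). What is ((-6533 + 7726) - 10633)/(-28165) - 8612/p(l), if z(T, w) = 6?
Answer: -12093865/101394 ≈ -119.28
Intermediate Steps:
l = 6 (l = (6 - 5)*6 = 1*6 = 6)
p(L) = 2*L² (p(L) = L*(2*L) = 2*L²)
((-6533 + 7726) - 10633)/(-28165) - 8612/p(l) = ((-6533 + 7726) - 10633)/(-28165) - 8612/(2*6²) = (1193 - 10633)*(-1/28165) - 8612/(2*36) = -9440*(-1/28165) - 8612/72 = 1888/5633 - 8612*1/72 = 1888/5633 - 2153/18 = -12093865/101394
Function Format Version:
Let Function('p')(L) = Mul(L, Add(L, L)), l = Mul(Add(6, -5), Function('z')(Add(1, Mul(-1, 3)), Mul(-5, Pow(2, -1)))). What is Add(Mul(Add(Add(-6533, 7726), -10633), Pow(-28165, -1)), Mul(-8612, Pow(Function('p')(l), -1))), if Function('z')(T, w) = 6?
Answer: Rational(-12093865, 101394) ≈ -119.28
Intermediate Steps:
l = 6 (l = Mul(Add(6, -5), 6) = Mul(1, 6) = 6)
Function('p')(L) = Mul(2, Pow(L, 2)) (Function('p')(L) = Mul(L, Mul(2, L)) = Mul(2, Pow(L, 2)))
Add(Mul(Add(Add(-6533, 7726), -10633), Pow(-28165, -1)), Mul(-8612, Pow(Function('p')(l), -1))) = Add(Mul(Add(Add(-6533, 7726), -10633), Pow(-28165, -1)), Mul(-8612, Pow(Mul(2, Pow(6, 2)), -1))) = Add(Mul(Add(1193, -10633), Rational(-1, 28165)), Mul(-8612, Pow(Mul(2, 36), -1))) = Add(Mul(-9440, Rational(-1, 28165)), Mul(-8612, Pow(72, -1))) = Add(Rational(1888, 5633), Mul(-8612, Rational(1, 72))) = Add(Rational(1888, 5633), Rational(-2153, 18)) = Rational(-12093865, 101394)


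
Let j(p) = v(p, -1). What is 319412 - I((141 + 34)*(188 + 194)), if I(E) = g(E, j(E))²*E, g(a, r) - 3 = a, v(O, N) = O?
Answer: -298774282942238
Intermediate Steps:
j(p) = p
g(a, r) = 3 + a
I(E) = E*(3 + E)² (I(E) = (3 + E)²*E = E*(3 + E)²)
319412 - I((141 + 34)*(188 + 194)) = 319412 - (141 + 34)*(188 + 194)*(3 + (141 + 34)*(188 + 194))² = 319412 - 175*382*(3 + 175*382)² = 319412 - 66850*(3 + 66850)² = 319412 - 66850*66853² = 319412 - 66850*4469323609 = 319412 - 1*298774283261650 = 319412 - 298774283261650 = -298774282942238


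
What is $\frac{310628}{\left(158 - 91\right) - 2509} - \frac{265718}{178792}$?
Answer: $- \frac{14046671183}{109152516} \approx -128.69$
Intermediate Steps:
$\frac{310628}{\left(158 - 91\right) - 2509} - \frac{265718}{178792} = \frac{310628}{\left(158 - 91\right) - 2509} - \frac{132859}{89396} = \frac{310628}{67 - 2509} - \frac{132859}{89396} = \frac{310628}{-2442} - \frac{132859}{89396} = 310628 \left(- \frac{1}{2442}\right) - \frac{132859}{89396} = - \frac{155314}{1221} - \frac{132859}{89396} = - \frac{14046671183}{109152516}$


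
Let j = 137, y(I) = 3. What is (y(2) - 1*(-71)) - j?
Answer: -63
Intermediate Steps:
(y(2) - 1*(-71)) - j = (3 - 1*(-71)) - 1*137 = (3 + 71) - 137 = 74 - 137 = -63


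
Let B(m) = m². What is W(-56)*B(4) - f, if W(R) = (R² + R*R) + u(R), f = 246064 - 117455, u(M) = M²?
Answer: 21919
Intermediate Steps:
f = 128609
W(R) = 3*R² (W(R) = (R² + R*R) + R² = (R² + R²) + R² = 2*R² + R² = 3*R²)
W(-56)*B(4) - f = (3*(-56)²)*4² - 1*128609 = (3*3136)*16 - 128609 = 9408*16 - 128609 = 150528 - 128609 = 21919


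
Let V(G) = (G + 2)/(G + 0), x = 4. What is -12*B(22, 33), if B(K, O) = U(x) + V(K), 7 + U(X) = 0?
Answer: 780/11 ≈ 70.909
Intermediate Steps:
V(G) = (2 + G)/G
U(X) = -7 (U(X) = -7 + 0 = -7)
B(K, O) = -7 + (2 + K)/K
-12*B(22, 33) = -12*(-6 + 2/22) = -12*(-6 + 2*(1/22)) = -12*(-6 + 1/11) = -12*(-65/11) = 780/11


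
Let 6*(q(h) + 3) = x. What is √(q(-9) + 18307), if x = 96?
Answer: 4*√1145 ≈ 135.35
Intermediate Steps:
q(h) = 13 (q(h) = -3 + (⅙)*96 = -3 + 16 = 13)
√(q(-9) + 18307) = √(13 + 18307) = √18320 = 4*√1145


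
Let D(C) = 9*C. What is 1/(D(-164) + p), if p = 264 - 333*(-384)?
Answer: 1/126660 ≈ 7.8952e-6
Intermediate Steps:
p = 128136 (p = 264 + 127872 = 128136)
1/(D(-164) + p) = 1/(9*(-164) + 128136) = 1/(-1476 + 128136) = 1/126660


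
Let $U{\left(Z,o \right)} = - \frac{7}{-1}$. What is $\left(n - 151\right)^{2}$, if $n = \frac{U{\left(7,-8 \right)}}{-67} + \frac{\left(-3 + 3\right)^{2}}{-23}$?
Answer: $\frac{102495376}{4489} \approx 22833.0$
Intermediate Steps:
$U{\left(Z,o \right)} = 7$ ($U{\left(Z,o \right)} = \left(-7\right) \left(-1\right) = 7$)
$n = - \frac{7}{67}$ ($n = \frac{7}{-67} + \frac{\left(-3 + 3\right)^{2}}{-23} = 7 \left(- \frac{1}{67}\right) + 0^{2} \left(- \frac{1}{23}\right) = - \frac{7}{67} + 0 \left(- \frac{1}{23}\right) = - \frac{7}{67} + 0 = - \frac{7}{67} \approx -0.10448$)
$\left(n - 151\right)^{2} = \left(- \frac{7}{67} - 151\right)^{2} = \left(- \frac{10124}{67}\right)^{2} = \frac{102495376}{4489}$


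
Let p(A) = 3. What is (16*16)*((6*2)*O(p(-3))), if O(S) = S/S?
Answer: 3072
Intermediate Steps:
O(S) = 1
(16*16)*((6*2)*O(p(-3))) = (16*16)*((6*2)*1) = 256*(12*1) = 256*12 = 3072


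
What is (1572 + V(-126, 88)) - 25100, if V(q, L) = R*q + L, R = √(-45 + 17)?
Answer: -23440 - 252*I*√7 ≈ -23440.0 - 666.73*I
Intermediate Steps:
R = 2*I*√7 (R = √(-28) = 2*I*√7 ≈ 5.2915*I)
V(q, L) = L + 2*I*q*√7 (V(q, L) = (2*I*√7)*q + L = 2*I*q*√7 + L = L + 2*I*q*√7)
(1572 + V(-126, 88)) - 25100 = (1572 + (88 + 2*I*(-126)*√7)) - 25100 = (1572 + (88 - 252*I*√7)) - 25100 = (1660 - 252*I*√7) - 25100 = -23440 - 252*I*√7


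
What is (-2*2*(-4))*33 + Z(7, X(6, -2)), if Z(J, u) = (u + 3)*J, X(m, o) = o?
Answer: 535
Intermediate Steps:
Z(J, u) = J*(3 + u) (Z(J, u) = (3 + u)*J = J*(3 + u))
(-2*2*(-4))*33 + Z(7, X(6, -2)) = (-2*2*(-4))*33 + 7*(3 - 2) = -4*(-4)*33 + 7*1 = 16*33 + 7 = 528 + 7 = 535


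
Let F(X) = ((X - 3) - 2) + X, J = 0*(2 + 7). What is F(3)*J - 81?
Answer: -81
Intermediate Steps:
J = 0 (J = 0*9 = 0)
F(X) = -5 + 2*X (F(X) = ((-3 + X) - 2) + X = (-5 + X) + X = -5 + 2*X)
F(3)*J - 81 = (-5 + 2*3)*0 - 81 = (-5 + 6)*0 - 81 = 1*0 - 81 = 0 - 81 = -81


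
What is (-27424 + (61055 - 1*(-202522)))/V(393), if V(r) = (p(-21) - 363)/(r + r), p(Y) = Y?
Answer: -30936043/64 ≈ -4.8338e+5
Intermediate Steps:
V(r) = -192/r (V(r) = (-21 - 363)/(r + r) = -384*1/(2*r) = -192/r)
(-27424 + (61055 - 1*(-202522)))/V(393) = (-27424 + (61055 - 1*(-202522)))/((-192/393)) = (-27424 + (61055 + 202522))/((-192*1/393)) = (-27424 + 263577)/(-64/131) = 236153*(-131/64) = -30936043/64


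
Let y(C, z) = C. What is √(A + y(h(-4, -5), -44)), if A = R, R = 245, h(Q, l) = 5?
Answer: 5*√10 ≈ 15.811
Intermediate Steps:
A = 245
√(A + y(h(-4, -5), -44)) = √(245 + 5) = √250 = 5*√10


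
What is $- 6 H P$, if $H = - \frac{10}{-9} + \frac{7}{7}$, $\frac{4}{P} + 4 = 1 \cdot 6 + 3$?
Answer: $- \frac{152}{15} \approx -10.133$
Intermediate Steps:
$P = \frac{4}{5}$ ($P = \frac{4}{-4 + \left(1 \cdot 6 + 3\right)} = \frac{4}{-4 + \left(6 + 3\right)} = \frac{4}{-4 + 9} = \frac{4}{5} \approx 0.8$)
$H = \frac{19}{9}$ ($H = \left(-10\right) \left(- \frac{1}{9}\right) + 7 \cdot \frac{1}{7} = \frac{10}{9} + 1 = \frac{19}{9} \approx 2.1111$)
$- 6 H P = \left(-6\right) \frac{19}{9} \cdot \frac{4}{5} = \left(- \frac{38}{3}\right) \frac{4}{5} = - \frac{152}{15}$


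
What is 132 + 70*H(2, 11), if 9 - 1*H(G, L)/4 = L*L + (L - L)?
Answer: -31228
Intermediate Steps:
H(G, L) = 36 - 4*L**2 (H(G, L) = 36 - 4*(L*L + (L - L)) = 36 - 4*(L**2 + 0) = 36 - 4*L**2)
132 + 70*H(2, 11) = 132 + 70*(36 - 4*11**2) = 132 + 70*(36 - 4*121) = 132 + 70*(36 - 484) = 132 + 70*(-448) = 132 - 31360 = -31228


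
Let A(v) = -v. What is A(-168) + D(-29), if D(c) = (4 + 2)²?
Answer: 204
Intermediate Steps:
D(c) = 36 (D(c) = 6² = 36)
A(-168) + D(-29) = -1*(-168) + 36 = 168 + 36 = 204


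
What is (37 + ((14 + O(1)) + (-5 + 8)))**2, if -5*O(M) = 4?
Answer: 70756/25 ≈ 2830.2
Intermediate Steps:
O(M) = -4/5 (O(M) = -1/5*4 = -4/5)
(37 + ((14 + O(1)) + (-5 + 8)))**2 = (37 + ((14 - 4/5) + (-5 + 8)))**2 = (37 + (66/5 + 3))**2 = (37 + 81/5)**2 = (266/5)**2 = 70756/25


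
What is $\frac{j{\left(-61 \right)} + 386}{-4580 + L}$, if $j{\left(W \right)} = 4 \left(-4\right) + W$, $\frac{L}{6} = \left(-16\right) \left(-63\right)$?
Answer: $\frac{309}{1468} \approx 0.21049$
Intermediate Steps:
$L = 6048$ ($L = 6 \left(\left(-16\right) \left(-63\right)\right) = 6 \cdot 1008 = 6048$)
$j{\left(W \right)} = -16 + W$
$\frac{j{\left(-61 \right)} + 386}{-4580 + L} = \frac{\left(-16 - 61\right) + 386}{-4580 + 6048} = \frac{-77 + 386}{1468} = 309 \cdot \frac{1}{1468} = \frac{309}{1468}$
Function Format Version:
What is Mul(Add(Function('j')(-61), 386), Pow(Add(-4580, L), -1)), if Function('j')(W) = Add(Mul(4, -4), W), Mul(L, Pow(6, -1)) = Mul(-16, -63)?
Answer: Rational(309, 1468) ≈ 0.21049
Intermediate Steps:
L = 6048 (L = Mul(6, Mul(-16, -63)) = Mul(6, 1008) = 6048)
Function('j')(W) = Add(-16, W)
Mul(Add(Function('j')(-61), 386), Pow(Add(-4580, L), -1)) = Mul(Add(Add(-16, -61), 386), Pow(Add(-4580, 6048), -1)) = Mul(Add(-77, 386), Pow(1468, -1)) = Mul(309, Rational(1, 1468)) = Rational(309, 1468)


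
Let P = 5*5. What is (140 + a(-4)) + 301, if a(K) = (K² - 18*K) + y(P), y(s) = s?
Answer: 554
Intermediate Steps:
P = 25
a(K) = 25 + K² - 18*K (a(K) = (K² - 18*K) + 25 = 25 + K² - 18*K)
(140 + a(-4)) + 301 = (140 + (25 + (-4)² - 18*(-4))) + 301 = (140 + (25 + 16 + 72)) + 301 = (140 + 113) + 301 = 253 + 301 = 554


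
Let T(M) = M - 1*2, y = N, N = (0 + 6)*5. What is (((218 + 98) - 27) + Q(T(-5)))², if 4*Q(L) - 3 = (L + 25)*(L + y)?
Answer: 2474329/16 ≈ 1.5465e+5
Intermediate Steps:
N = 30 (N = 6*5 = 30)
y = 30
T(M) = -2 + M (T(M) = M - 2 = -2 + M)
Q(L) = ¾ + (25 + L)*(30 + L)/4 (Q(L) = ¾ + ((L + 25)*(L + 30))/4 = ¾ + ((25 + L)*(30 + L))/4 = ¾ + (25 + L)*(30 + L)/4)
(((218 + 98) - 27) + Q(T(-5)))² = (((218 + 98) - 27) + (753/4 + (-2 - 5)²/4 + 55*(-2 - 5)/4))² = ((316 - 27) + (753/4 + (¼)*(-7)² + (55/4)*(-7)))² = (289 + (753/4 + (¼)*49 - 385/4))² = (289 + (753/4 + 49/4 - 385/4))² = (289 + 417/4)² = (1573/4)² = 2474329/16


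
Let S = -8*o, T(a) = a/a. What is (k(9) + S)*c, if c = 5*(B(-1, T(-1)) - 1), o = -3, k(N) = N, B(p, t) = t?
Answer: 0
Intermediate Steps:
T(a) = 1
c = 0 (c = 5*(1 - 1) = 5*0 = 0)
S = 24 (S = -8*(-3) = 24)
(k(9) + S)*c = (9 + 24)*0 = 33*0 = 0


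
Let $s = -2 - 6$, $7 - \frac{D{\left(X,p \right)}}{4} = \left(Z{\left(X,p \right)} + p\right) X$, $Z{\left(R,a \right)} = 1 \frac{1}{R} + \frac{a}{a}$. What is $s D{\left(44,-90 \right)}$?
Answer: $-125504$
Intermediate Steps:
$Z{\left(R,a \right)} = 1 + \frac{1}{R}$ ($Z{\left(R,a \right)} = \frac{1}{R} + 1 = 1 + \frac{1}{R}$)
$D{\left(X,p \right)} = 28 - 4 X \left(p + \frac{1 + X}{X}\right)$ ($D{\left(X,p \right)} = 28 - 4 \left(\frac{1 + X}{X} + p\right) X = 28 - 4 \left(p + \frac{1 + X}{X}\right) X = 28 - 4 X \left(p + \frac{1 + X}{X}\right)$)
$s = -8$ ($s = -2 - 6 = -8$)
$s D{\left(44,-90 \right)} = - 8 \left(24 - 176 - 176 \left(-90\right)\right) = - 8 \left(24 - 176 + 15840\right) = \left(-8\right) 15688 = -125504$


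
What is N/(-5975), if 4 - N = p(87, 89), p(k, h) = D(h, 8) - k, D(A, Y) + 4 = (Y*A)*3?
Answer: 2041/5975 ≈ 0.34159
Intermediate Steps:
D(A, Y) = -4 + 3*A*Y (D(A, Y) = -4 + (Y*A)*3 = -4 + (A*Y)*3 = -4 + 3*A*Y)
p(k, h) = -4 - k + 24*h (p(k, h) = (-4 + 3*h*8) - k = (-4 + 24*h) - k = -4 - k + 24*h)
N = -2041 (N = 4 - (-4 - 1*87 + 24*89) = 4 - (-4 - 87 + 2136) = 4 - 1*2045 = 4 - 2045 = -2041)
N/(-5975) = -2041/(-5975) = -2041*(-1/5975) = 2041/5975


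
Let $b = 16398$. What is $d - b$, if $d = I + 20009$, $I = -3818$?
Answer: $-207$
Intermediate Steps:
$d = 16191$ ($d = -3818 + 20009 = 16191$)
$d - b = 16191 - 16398 = -207$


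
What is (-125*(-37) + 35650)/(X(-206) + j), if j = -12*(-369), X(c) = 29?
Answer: 40275/4457 ≈ 9.0363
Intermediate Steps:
j = 4428
(-125*(-37) + 35650)/(X(-206) + j) = (-125*(-37) + 35650)/(29 + 4428) = (4625 + 35650)/4457 = 40275*(1/4457) = 40275/4457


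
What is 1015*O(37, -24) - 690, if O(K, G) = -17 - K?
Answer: -55500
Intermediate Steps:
1015*O(37, -24) - 690 = 1015*(-17 - 1*37) - 690 = 1015*(-17 - 37) - 690 = 1015*(-54) - 690 = -54810 - 690 = -55500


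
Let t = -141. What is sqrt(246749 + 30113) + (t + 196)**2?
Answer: 3025 + 17*sqrt(958) ≈ 3551.2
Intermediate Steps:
sqrt(246749 + 30113) + (t + 196)**2 = sqrt(246749 + 30113) + (-141 + 196)**2 = sqrt(276862) + 55**2 = 17*sqrt(958) + 3025 = 3025 + 17*sqrt(958)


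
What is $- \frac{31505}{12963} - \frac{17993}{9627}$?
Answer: $- \frac{59615766}{13866089} \approx -4.2994$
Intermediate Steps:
$- \frac{31505}{12963} - \frac{17993}{9627} = - \frac{59615766}{13866089}$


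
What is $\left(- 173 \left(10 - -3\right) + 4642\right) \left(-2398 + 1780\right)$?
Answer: $-1478874$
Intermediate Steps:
$\left(- 173 \left(10 - -3\right) + 4642\right) \left(-2398 + 1780\right) = \left(- 173 \left(10 + 3\right) + 4642\right) \left(-618\right) = \left(\left(-173\right) 13 + 4642\right) \left(-618\right) = \left(-2249 + 4642\right) \left(-618\right) = 2393 \left(-618\right) = -1478874$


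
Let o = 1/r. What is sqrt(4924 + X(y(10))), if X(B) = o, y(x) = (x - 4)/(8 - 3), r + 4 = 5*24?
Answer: 3*sqrt(1840485)/58 ≈ 70.171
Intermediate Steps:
r = 116 (r = -4 + 5*24 = -4 + 120 = 116)
y(x) = -4/5 + x/5 (y(x) = (-4 + x)/5 = (-4 + x)*(1/5) = -4/5 + x/5)
o = 1/116 ≈ 0.0086207
X(B) = 1/116
sqrt(4924 + X(y(10))) = sqrt(4924 + 1/116) = sqrt(571185/116) = 3*sqrt(1840485)/58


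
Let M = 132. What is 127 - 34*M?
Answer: -4361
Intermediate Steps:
127 - 34*M = 127 - 34*132 = 127 - 4488 = -4361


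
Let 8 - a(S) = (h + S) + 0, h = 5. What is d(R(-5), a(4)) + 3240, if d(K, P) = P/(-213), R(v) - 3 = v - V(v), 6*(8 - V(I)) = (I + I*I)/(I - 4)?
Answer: 690121/213 ≈ 3240.0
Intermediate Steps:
V(I) = 8 - (I + I²)/(6*(-4 + I)) (V(I) = 8 - (I + I*I)/(6*(I - 4)) = 8 - (I + I²)/(6*(-4 + I)))
a(S) = 3 - S (a(S) = 8 - ((5 + S) + 0) = 8 - (5 + S) = 8 + (-5 - S) = 3 - S)
R(v) = 3 + v - (-192 - v² + 47*v)/(6*(-4 + v)) (R(v) = 3 + (v - (-192 - v² + 47*v)/(6*(-4 + v))) = 3 + v - (-192 - v² + 47*v)/(6*(-4 + v)))
d(K, P) = -P/213 (d(K, P) = P*(-1/213) = -P/213)
d(R(-5), a(4)) + 3240 = -(3 - 1*4)/213 + 3240 = -(3 - 4)/213 + 3240 = -1/213*(-1) + 3240 = 1/213 + 3240 = 690121/213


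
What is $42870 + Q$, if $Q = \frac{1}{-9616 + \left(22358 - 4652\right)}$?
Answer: $\frac{346818301}{8090} \approx 42870.0$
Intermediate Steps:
$Q = \frac{1}{8090}$ ($Q = \frac{1}{-9616 + 17706} = \frac{1}{8090} \approx 0.00012361$)
$42870 + Q = 42870 + \frac{1}{8090} = \frac{346818301}{8090}$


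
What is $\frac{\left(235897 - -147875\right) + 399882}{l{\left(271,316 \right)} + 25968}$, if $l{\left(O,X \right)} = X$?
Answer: $\frac{391827}{13142} \approx 29.815$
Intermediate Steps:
$\frac{\left(235897 - -147875\right) + 399882}{l{\left(271,316 \right)} + 25968} = \frac{\left(235897 - -147875\right) + 399882}{316 + 25968} = \frac{\left(235897 + 147875\right) + 399882}{26284} = \left(383772 + 399882\right) \frac{1}{26284} = 783654 \cdot \frac{1}{26284} = \frac{391827}{13142}$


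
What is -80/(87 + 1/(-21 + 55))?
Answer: -2720/2959 ≈ -0.91923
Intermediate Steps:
-80/(87 + 1/(-21 + 55)) = -80/(87 + 1/34) = -80/(2959/34) = (34/2959)*(-80) = -2720/2959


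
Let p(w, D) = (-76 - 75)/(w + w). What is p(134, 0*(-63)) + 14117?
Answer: 3783205/268 ≈ 14116.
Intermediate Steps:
p(w, D) = -151/(2*w) (p(w, D) = -151*1/(2*w) = -151/(2*w))
p(134, 0*(-63)) + 14117 = -151/2/134 + 14117 = -151/2*1/134 + 14117 = -151/268 + 14117 = 3783205/268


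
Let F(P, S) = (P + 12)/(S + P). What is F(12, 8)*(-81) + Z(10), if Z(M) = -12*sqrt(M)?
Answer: -486/5 - 12*sqrt(10) ≈ -135.15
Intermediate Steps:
F(P, S) = (12 + P)/(P + S)
F(12, 8)*(-81) + Z(10) = ((12 + 12)/(12 + 8))*(-81) - 12*sqrt(10) = (24/20)*(-81) - 12*sqrt(10) = ((1/20)*24)*(-81) - 12*sqrt(10) = (6/5)*(-81) - 12*sqrt(10) = -486/5 - 12*sqrt(10)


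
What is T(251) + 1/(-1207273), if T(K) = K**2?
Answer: 76059406272/1207273 ≈ 63001.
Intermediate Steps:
T(251) + 1/(-1207273) = 251**2 + 1/(-1207273) = 63001 - 1/1207273 = 76059406272/1207273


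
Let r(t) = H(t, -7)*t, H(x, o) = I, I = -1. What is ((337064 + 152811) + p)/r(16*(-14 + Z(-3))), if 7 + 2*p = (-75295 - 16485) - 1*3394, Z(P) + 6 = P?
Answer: 884569/736 ≈ 1201.9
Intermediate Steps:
H(x, o) = -1
Z(P) = -6 + P
r(t) = -t
p = -95181/2 (p = -7/2 + ((-75295 - 16485) - 1*3394)/2 = -7/2 + (-91780 - 3394)/2 = -7/2 + (½)*(-95174) = -7/2 - 47587 = -95181/2 ≈ -47591.)
((337064 + 152811) + p)/r(16*(-14 + Z(-3))) = ((337064 + 152811) - 95181/2)/((-16*(-14 + (-6 - 3)))) = (489875 - 95181/2)/((-16*(-14 - 9))) = 884569/(2*((-16*(-23)))) = 884569/(2*((-1*(-368)))) = (884569/2)/368 = (884569/2)*(1/368) = 884569/736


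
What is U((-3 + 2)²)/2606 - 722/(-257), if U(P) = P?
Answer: 1881789/669742 ≈ 2.8097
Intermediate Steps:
U((-3 + 2)²)/2606 - 722/(-257) = (-3 + 2)²/2606 - 722/(-257) = (-1)²*(1/2606) - 722*(-1/257) = 1*(1/2606) + 722/257 = 1/2606 + 722/257 = 1881789/669742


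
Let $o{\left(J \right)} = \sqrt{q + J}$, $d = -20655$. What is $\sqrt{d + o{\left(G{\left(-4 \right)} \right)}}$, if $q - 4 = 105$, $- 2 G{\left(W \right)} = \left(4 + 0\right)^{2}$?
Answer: $\sqrt{-20655 + \sqrt{101}} \approx 143.68 i$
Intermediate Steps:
$G{\left(W \right)} = -8$ ($G{\left(W \right)} = - \frac{\left(4 + 0\right)^{2}}{2} = - \frac{4^{2}}{2} = \left(- \frac{1}{2}\right) 16 = -8$)
$q = 109$ ($q = 4 + 105 = 109$)
$o{\left(J \right)} = \sqrt{109 + J}$
$\sqrt{d + o{\left(G{\left(-4 \right)} \right)}} = \sqrt{-20655 + \sqrt{109 - 8}} = \sqrt{-20655 + \sqrt{101}}$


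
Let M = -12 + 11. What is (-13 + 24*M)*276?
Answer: -10212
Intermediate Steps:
M = -1
(-13 + 24*M)*276 = (-13 + 24*(-1))*276 = (-13 - 24)*276 = -37*276 = -10212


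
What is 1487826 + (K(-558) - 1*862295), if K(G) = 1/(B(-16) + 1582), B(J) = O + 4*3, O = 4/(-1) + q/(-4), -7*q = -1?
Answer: 27848014617/44519 ≈ 6.2553e+5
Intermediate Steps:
q = ⅐ (q = -⅐*(-1) = ⅐ ≈ 0.14286)
O = -113/28 (O = 4/(-1) + (⅐)/(-4) = 4*(-1) + (⅐)*(-¼) = -4 - 1/28 = -113/28 ≈ -4.0357)
B(J) = 223/28 (B(J) = -113/28 + 4*3 = -113/28 + 12 = 223/28)
K(G) = 28/44519 (K(G) = 1/(223/28 + 1582) = 1/(44519/28) = 28/44519)
1487826 + (K(-558) - 1*862295) = 1487826 + (28/44519 - 1*862295) = 1487826 + (28/44519 - 862295) = 1487826 - 38388511077/44519 = 27848014617/44519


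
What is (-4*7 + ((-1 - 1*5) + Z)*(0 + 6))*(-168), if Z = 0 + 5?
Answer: 5712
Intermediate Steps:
Z = 5
(-4*7 + ((-1 - 1*5) + Z)*(0 + 6))*(-168) = (-4*7 + ((-1 - 1*5) + 5)*(0 + 6))*(-168) = (-28 + ((-1 - 5) + 5)*6)*(-168) = (-28 + (-6 + 5)*6)*(-168) = (-28 - 1*6)*(-168) = (-28 - 6)*(-168) = -34*(-168) = 5712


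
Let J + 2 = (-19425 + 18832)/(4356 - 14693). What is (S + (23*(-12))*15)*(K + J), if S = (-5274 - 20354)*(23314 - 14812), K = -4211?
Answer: 9489080466362448/10337 ≈ 9.1797e+11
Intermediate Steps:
J = -20081/10337 (J = -2 + (-19425 + 18832)/(4356 - 14693) = -2 - 593/(-10337) = -2 - 593*(-1/10337) = -2 + 593/10337 = -20081/10337 ≈ -1.9426)
S = -217889256 (S = -25628*8502 = -217889256)
(S + (23*(-12))*15)*(K + J) = (-217889256 + (23*(-12))*15)*(-4211 - 20081/10337) = (-217889256 - 276*15)*(-43549188/10337) = (-217889256 - 4140)*(-43549188/10337) = -217893396*(-43549188/10337) = 9489080466362448/10337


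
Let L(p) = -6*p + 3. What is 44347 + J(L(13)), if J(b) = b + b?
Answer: 44197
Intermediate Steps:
L(p) = 3 - 6*p
J(b) = 2*b
44347 + J(L(13)) = 44347 + 2*(3 - 6*13) = 44347 + 2*(3 - 78) = 44347 + 2*(-75) = 44347 - 150 = 44197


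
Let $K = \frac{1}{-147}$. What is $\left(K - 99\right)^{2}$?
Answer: $\frac{211818916}{21609} \approx 9802.3$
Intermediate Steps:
$K = - \frac{1}{147} \approx -0.0068027$
$\left(K - 99\right)^{2} = \left(- \frac{1}{147} - 99\right)^{2} = \left(- \frac{14554}{147}\right)^{2} = \frac{211818916}{21609}$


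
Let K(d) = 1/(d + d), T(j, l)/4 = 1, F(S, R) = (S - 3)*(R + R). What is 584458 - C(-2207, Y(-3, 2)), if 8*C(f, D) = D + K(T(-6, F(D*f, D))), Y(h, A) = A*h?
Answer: 37405359/64 ≈ 5.8446e+5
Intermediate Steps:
F(S, R) = 2*R*(-3 + S) (F(S, R) = (-3 + S)*(2*R) = 2*R*(-3 + S))
T(j, l) = 4 (T(j, l) = 4*1 = 4)
K(d) = 1/(2*d)
C(f, D) = 1/64 + D/8 (C(f, D) = (D + (½)/4)/8 = (D + (½)*(¼))/8 = (D + ⅛)/8 = (⅛ + D)/8 = 1/64 + D/8)
584458 - C(-2207, Y(-3, 2)) = 584458 - (1/64 + (2*(-3))/8) = 584458 - (1/64 + (⅛)*(-6)) = 584458 - (1/64 - ¾) = 584458 - 1*(-47/64) = 584458 + 47/64 = 37405359/64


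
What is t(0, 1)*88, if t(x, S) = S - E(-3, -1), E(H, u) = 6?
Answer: -440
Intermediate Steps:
t(x, S) = -6 + S (t(x, S) = S - 1*6 = S - 6 = -6 + S)
t(0, 1)*88 = (-6 + 1)*88 = -5*88 = -440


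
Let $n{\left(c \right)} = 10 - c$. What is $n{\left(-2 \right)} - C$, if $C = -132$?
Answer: $144$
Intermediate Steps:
$n{\left(-2 \right)} - C = \left(10 - -2\right) - -132 = \left(10 + 2\right) + 132 = 12 + 132 = 144$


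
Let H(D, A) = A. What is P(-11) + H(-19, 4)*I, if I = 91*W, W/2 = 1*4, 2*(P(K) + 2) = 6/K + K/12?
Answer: 768047/264 ≈ 2909.3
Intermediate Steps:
P(K) = -2 + 3/K + K/24 (P(K) = -2 + (6/K + K/12)/2 = -2 + (3/K + K/24) = -2 + 3/K + K/24)
W = 8 (W = 2*(1*4) = 2*4 = 8)
I = 728 (I = 91*8 = 728)
P(-11) + H(-19, 4)*I = (-2 + 3/(-11) + (1/24)*(-11)) + 4*728 = (-2 + 3*(-1/11) - 11/24) + 2912 = (-2 - 3/11 - 11/24) + 2912 = -721/264 + 2912 = 768047/264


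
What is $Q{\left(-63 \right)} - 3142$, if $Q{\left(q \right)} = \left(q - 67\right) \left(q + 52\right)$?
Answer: $-1712$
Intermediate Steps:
$Q{\left(q \right)} = \left(-67 + q\right) \left(52 + q\right)$
$Q{\left(-63 \right)} - 3142 = \left(-3484 + \left(-63\right)^{2} - -945\right) - 3142 = \left(-3484 + 3969 + 945\right) - 3142 = 1430 - 3142 = -1712$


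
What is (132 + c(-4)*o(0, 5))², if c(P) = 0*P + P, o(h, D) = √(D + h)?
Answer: 17504 - 1056*√5 ≈ 15143.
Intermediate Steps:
c(P) = P (c(P) = 0 + P = P)
(132 + c(-4)*o(0, 5))² = (132 - 4*√(5 + 0))² = (132 - 4*√5)²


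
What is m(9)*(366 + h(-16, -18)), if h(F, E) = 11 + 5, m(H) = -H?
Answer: -3438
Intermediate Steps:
h(F, E) = 16
m(9)*(366 + h(-16, -18)) = (-1*9)*(366 + 16) = -9*382 = -3438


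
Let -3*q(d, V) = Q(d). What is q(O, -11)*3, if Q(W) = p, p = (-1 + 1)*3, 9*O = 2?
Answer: 0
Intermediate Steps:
O = 2/9 (O = (1/9)*2 = 2/9 ≈ 0.22222)
p = 0 (p = 0*3 = 0)
Q(W) = 0
q(d, V) = 0 (q(d, V) = -1/3*0 = 0)
q(O, -11)*3 = 0*3 = 0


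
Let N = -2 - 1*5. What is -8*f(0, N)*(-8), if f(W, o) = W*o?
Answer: 0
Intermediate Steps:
N = -7 (N = -2 - 5 = -7)
-8*f(0, N)*(-8) = -0*(-7)*(-8) = -8*0*(-8) = 0*(-8) = 0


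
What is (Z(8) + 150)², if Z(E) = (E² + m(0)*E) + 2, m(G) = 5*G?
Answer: 46656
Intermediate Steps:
Z(E) = 2 + E² (Z(E) = (E² + (5*0)*E) + 2 = (E² + 0*E) + 2 = (E² + 0) + 2 = E² + 2 = 2 + E²)
(Z(8) + 150)² = ((2 + 8²) + 150)² = ((2 + 64) + 150)² = (66 + 150)² = 216² = 46656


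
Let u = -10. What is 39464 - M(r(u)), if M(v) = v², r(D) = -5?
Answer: 39439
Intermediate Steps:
39464 - M(r(u)) = 39464 - 1*(-5)² = 39464 - 1*25 = 39464 - 25 = 39439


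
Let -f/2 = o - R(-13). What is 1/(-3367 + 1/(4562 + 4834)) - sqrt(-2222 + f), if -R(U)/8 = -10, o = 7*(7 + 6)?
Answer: -9396/31636331 - 2*I*sqrt(561) ≈ -0.000297 - 47.371*I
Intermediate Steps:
o = 91 (o = 7*13 = 91)
R(U) = 80 (R(U) = -8*(-10) = 80)
f = -22 (f = -2*(91 - 1*80) = -2*(91 - 80) = -2*11 = -22)
1/(-3367 + 1/(4562 + 4834)) - sqrt(-2222 + f) = 1/(-3367 + 1/(4562 + 4834)) - sqrt(-2222 - 22) = 1/(-3367 + 1/9396) - sqrt(-2244) = 1/(-3367 + 1/9396) - 2*I*sqrt(561) = 1/(-31636331/9396) - 2*I*sqrt(561) = -9396/31636331 - 2*I*sqrt(561)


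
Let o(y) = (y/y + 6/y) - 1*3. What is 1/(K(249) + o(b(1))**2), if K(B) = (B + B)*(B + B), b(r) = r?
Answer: 1/248020 ≈ 4.0319e-6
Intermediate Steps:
K(B) = 4*B**2 (K(B) = (2*B)*(2*B) = 4*B**2)
o(y) = -2 + 6/y (o(y) = (1 + 6/y) - 3 = -2 + 6/y)
1/(K(249) + o(b(1))**2) = 1/(4*249**2 + (-2 + 6/1)**2) = 1/(4*62001 + (-2 + 6*1)**2) = 1/(248004 + (-2 + 6)**2) = 1/(248004 + 4**2) = 1/(248004 + 16) = 1/248020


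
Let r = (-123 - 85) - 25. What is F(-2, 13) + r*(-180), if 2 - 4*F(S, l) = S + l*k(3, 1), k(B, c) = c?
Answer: 167751/4 ≈ 41938.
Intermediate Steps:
F(S, l) = ½ - S/4 - l/4 (F(S, l) = ½ - (S + l*1)/4 = ½ - (S + l)/4 = ½ + (-S/4 - l/4) = ½ - S/4 - l/4)
r = -233 (r = -208 - 25 = -233)
F(-2, 13) + r*(-180) = (½ - ¼*(-2) - ¼*13) - 233*(-180) = (½ + ½ - 13/4) + 41940 = -9/4 + 41940 = 167751/4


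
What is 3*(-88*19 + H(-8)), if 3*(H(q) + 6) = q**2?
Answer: -4970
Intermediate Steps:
H(q) = -6 + q**2/3
3*(-88*19 + H(-8)) = 3*(-88*19 + (-6 + (1/3)*(-8)**2)) = 3*(-1672 + (-6 + (1/3)*64)) = 3*(-1672 + (-6 + 64/3)) = 3*(-1672 + 46/3) = 3*(-4970/3) = -4970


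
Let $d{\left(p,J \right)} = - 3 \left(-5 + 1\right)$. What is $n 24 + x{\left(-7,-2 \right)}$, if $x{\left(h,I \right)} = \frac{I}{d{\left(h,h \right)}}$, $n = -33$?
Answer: $- \frac{4753}{6} \approx -792.17$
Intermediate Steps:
$d{\left(p,J \right)} = 12$ ($d{\left(p,J \right)} = \left(-3\right) \left(-4\right) = 12$)
$x{\left(h,I \right)} = \frac{I}{12}$
$n 24 + x{\left(-7,-2 \right)} = \left(-33\right) 24 + \frac{1}{12} \left(-2\right) = -792 - \frac{1}{6} = - \frac{4753}{6}$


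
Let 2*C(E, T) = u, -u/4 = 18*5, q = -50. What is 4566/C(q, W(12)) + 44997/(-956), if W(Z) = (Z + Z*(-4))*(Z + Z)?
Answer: -1038713/14340 ≈ -72.435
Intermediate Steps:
W(Z) = -6*Z**2 (W(Z) = (Z - 4*Z)*(2*Z) = (-3*Z)*(2*Z) = -6*Z**2)
u = -360 (u = -72*5 = -4*90 = -360)
C(E, T) = -180 (C(E, T) = (1/2)*(-360) = -180)
4566/C(q, W(12)) + 44997/(-956) = 4566/(-180) + 44997/(-956) = 4566*(-1/180) + 44997*(-1/956) = -761/30 - 44997/956 = -1038713/14340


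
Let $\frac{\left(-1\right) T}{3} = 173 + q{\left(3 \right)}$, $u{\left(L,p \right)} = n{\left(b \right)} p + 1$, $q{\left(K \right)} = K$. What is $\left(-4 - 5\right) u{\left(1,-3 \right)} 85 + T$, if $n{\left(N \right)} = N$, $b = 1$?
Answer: $1002$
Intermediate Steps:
$u{\left(L,p \right)} = 1 + p$ ($u{\left(L,p \right)} = 1 p + 1 = p + 1 = 1 + p$)
$T = -528$ ($T = - 3 \left(173 + 3\right) = \left(-3\right) 176 = -528$)
$\left(-4 - 5\right) u{\left(1,-3 \right)} 85 + T = \left(-4 - 5\right) \left(1 - 3\right) 85 - 528 = \left(-9\right) \left(-2\right) 85 - 528 = 18 \cdot 85 - 528 = 1530 - 528 = 1002$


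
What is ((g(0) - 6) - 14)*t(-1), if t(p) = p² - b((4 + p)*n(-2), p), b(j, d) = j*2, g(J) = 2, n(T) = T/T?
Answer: 90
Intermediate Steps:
n(T) = 1
b(j, d) = 2*j
t(p) = -8 + p² - 2*p (t(p) = p² - 2*(4 + p)*1 = p² - 2*(4 + p) = p² - (8 + 2*p) = p² + (-8 - 2*p) = -8 + p² - 2*p)
((g(0) - 6) - 14)*t(-1) = ((2 - 6) - 14)*(-8 + (-1)² - 2*(-1)) = (-4 - 14)*(-8 + 1 + 2) = -18*(-5) = 90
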